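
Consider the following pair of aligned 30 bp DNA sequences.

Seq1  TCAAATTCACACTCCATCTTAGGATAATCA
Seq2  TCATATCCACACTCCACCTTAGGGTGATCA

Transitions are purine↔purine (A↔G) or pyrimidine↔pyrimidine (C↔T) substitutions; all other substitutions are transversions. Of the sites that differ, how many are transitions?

4

Differing sites — 4:A/T (Tv); 7:T/C (Ti); 17:T/C (Ti); 24:A/G (Ti); 26:A/G (Ti).
Of the 5 differences, 4 transitions and 1 transversion, so the answer is 4.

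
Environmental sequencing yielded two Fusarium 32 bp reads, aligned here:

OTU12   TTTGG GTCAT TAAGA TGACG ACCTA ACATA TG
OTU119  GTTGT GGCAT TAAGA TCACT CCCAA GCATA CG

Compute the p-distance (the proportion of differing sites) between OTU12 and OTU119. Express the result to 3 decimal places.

0.281

Mismatches occur at site 1 (T→G), site 5 (G→T), site 7 (T→G), site 17 (G→C), site 20 (G→T), site 21 (A→C), site 24 (T→A), site 26 (A→G), site 31 (T→C).
There are 9 differences over 32 sites, so p = 9/32 = 0.281.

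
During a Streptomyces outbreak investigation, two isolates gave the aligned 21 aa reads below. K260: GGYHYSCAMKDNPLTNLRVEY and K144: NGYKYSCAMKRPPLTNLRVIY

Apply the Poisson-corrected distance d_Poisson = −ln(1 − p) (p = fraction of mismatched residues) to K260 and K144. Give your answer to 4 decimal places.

0.2719

The sequences differ at positions 1 (G/N), 4 (H/K), 11 (D/R), 12 (N/P), 20 (E/I).
p = 5/21 = 0.238095.
d = −ln(1 − 0.238095) = −ln(0.761905) = 0.2719.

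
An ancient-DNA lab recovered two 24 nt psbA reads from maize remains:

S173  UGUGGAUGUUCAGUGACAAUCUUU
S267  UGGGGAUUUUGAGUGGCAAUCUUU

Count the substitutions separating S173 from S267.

The sequences differ at positions 3 (U/G), 8 (G/U), 11 (C/G), 16 (A/G).
That gives 4 mismatches out of 24 aligned sites, so the Hamming distance is 4.

4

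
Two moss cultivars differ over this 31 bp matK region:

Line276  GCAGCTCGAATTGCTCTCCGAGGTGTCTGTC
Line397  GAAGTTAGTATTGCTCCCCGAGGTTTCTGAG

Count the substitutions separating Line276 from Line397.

8

Mismatches occur at site 2 (C/A), site 5 (C/T), site 7 (C/A), site 9 (A/T), site 17 (T/C), site 25 (G/T), site 30 (T/A), site 31 (C/G).
That gives 8 mismatches out of 31 aligned sites, so the Hamming distance is 8.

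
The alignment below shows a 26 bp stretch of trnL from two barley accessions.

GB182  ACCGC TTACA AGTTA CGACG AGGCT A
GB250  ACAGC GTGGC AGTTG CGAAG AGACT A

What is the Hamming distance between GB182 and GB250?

8

Differing sites — 3:C/A; 6:T/G; 8:A/G; 9:C/G; 10:A/C; 15:A/G; 19:C/A; 23:G/A.
That gives 8 mismatches out of 26 aligned sites, so the Hamming distance is 8.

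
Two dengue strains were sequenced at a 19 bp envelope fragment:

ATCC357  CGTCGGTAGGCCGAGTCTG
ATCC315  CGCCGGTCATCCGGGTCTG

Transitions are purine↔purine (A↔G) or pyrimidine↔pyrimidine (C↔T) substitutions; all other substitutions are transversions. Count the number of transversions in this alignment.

2

Differing sites — 3:T/C (Ti); 8:A/C (Tv); 9:G/A (Ti); 10:G/T (Tv); 14:A/G (Ti).
Of the 5 differences, 3 transitions and 2 transversions, so the answer is 2.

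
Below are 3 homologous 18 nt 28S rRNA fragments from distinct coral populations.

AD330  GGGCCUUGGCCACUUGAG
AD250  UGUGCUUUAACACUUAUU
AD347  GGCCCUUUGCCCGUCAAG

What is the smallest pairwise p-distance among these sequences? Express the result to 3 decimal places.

0.333

Pairwise Hamming distances:
  AD330 vs AD250: 9
  AD330 vs AD347: 6
  AD250 vs AD347: 10
The smallest is 6 mismatches, between AD330 and AD347; p = 6/18 = 0.333.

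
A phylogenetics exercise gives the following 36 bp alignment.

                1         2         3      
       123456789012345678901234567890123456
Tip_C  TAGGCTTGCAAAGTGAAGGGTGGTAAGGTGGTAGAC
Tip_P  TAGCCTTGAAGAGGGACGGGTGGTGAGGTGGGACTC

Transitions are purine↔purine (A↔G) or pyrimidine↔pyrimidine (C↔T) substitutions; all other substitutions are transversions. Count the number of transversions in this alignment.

7

The sequences differ at positions 4 (G/C, transversion), 9 (C/A, transversion), 11 (A/G, transition), 14 (T/G, transversion), 17 (A/C, transversion), 25 (A/G, transition), 32 (T/G, transversion), 34 (G/C, transversion), 35 (A/T, transversion).
Of the 9 differences, 2 transitions and 7 transversions, so the answer is 7.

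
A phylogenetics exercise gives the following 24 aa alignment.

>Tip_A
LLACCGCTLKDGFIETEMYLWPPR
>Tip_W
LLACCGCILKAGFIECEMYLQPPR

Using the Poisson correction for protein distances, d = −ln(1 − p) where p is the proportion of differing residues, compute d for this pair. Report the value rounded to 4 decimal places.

0.1823

The sequences differ at positions 8 (T/I), 11 (D/A), 16 (T/C), 21 (W/Q).
p = 4/24 = 0.166667.
d = −ln(1 − 0.166667) = −ln(0.833333) = 0.1823.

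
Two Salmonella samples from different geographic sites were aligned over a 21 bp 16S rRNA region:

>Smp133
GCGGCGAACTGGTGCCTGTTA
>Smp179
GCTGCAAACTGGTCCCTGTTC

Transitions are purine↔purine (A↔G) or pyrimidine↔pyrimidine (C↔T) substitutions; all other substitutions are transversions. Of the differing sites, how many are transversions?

Mismatches occur at site 3 (G↔T, transversion), site 6 (G↔A, transition), site 14 (G↔C, transversion), site 21 (A↔C, transversion).
Of the 4 differences, 1 transition and 3 transversions, so the answer is 3.

3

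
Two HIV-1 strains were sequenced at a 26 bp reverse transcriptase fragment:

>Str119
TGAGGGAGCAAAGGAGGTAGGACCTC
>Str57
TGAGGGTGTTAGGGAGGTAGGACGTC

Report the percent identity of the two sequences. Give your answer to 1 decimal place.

The sequences differ at positions 7 (A/T), 9 (C/T), 10 (A/T), 12 (A/G), 24 (C/G).
21 of the 26 sites match, so the percent identity is 21/26 × 100 = 80.8%.

80.8%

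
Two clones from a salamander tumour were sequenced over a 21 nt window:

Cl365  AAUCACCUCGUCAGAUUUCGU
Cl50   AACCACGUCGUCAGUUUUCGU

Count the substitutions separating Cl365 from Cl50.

3

The sequences differ at positions 3 (U/C), 7 (C/G), 15 (A/U).
That gives 3 mismatches out of 21 aligned sites, so the Hamming distance is 3.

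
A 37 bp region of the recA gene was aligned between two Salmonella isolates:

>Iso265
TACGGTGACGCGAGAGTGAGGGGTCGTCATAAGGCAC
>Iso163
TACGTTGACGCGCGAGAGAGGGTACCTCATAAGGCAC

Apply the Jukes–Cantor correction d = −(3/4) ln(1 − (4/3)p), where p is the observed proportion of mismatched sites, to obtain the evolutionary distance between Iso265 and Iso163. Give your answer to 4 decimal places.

0.1827

Mismatches occur at site 5 (G↔T), site 13 (A↔C), site 17 (T↔A), site 23 (G↔T), site 24 (T↔A), site 26 (G↔C).
p = 6/37 = 0.162162.
d = −0.75 · ln(1 − (4/3)·0.162162) = −0.75 · ln(0.783784) = −0.75 · (-0.243622) = 0.1827.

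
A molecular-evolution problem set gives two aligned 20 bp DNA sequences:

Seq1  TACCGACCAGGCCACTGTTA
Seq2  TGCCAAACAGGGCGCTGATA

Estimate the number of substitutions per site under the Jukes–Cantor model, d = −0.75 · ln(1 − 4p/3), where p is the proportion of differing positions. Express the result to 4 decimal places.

Differing sites — 2:A/G; 5:G/A; 7:C/A; 12:C/G; 14:A/G; 18:T/A.
p = 6/20 = 0.300000.
d = −0.75 · ln(1 − (4/3)·0.300000) = −0.75 · ln(0.600000) = −0.75 · (-0.510826) = 0.3831.

0.3831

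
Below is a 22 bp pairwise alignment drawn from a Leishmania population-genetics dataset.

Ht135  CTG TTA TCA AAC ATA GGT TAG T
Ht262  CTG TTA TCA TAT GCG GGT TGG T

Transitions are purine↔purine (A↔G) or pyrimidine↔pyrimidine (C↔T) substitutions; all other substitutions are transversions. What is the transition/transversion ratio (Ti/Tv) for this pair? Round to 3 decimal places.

5.000

Mismatches occur at site 10 (A↔T, transversion), site 12 (C↔T, transition), site 13 (A↔G, transition), site 14 (T↔C, transition), site 15 (A↔G, transition), site 20 (A↔G, transition).
Of the 6 differences, 5 transitions and 1 transversion, so Ti/Tv = 5/1 = 5.000.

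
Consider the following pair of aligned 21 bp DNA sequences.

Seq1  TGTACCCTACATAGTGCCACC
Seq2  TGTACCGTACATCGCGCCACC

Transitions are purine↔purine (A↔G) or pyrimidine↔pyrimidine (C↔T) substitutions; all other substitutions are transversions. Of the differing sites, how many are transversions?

2

The sequences differ at positions 7 (C/G, transversion), 13 (A/C, transversion), 15 (T/C, transition).
Of the 3 differences, 1 transition and 2 transversions, so the answer is 2.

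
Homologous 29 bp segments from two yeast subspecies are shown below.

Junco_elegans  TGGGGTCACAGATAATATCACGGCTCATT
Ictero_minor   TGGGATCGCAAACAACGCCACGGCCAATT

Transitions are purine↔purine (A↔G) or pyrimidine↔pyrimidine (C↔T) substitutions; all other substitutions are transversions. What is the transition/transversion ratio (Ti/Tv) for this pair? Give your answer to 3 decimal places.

8.000

Mismatches occur at site 5 (G/A, transition), site 8 (A/G, transition), site 11 (G/A, transition), site 13 (T/C, transition), site 16 (T/C, transition), site 17 (A/G, transition), site 18 (T/C, transition), site 25 (T/C, transition), site 26 (C/A, transversion).
Of the 9 differences, 8 transitions and 1 transversion, so Ti/Tv = 8/1 = 8.000.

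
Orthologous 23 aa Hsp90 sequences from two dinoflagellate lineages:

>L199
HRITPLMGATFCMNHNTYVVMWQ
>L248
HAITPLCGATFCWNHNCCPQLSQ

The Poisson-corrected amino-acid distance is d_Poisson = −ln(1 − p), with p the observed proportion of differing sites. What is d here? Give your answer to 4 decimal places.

Mismatches occur at site 2 (R↔A), site 7 (M↔C), site 13 (M↔W), site 17 (T↔C), site 18 (Y↔C), site 19 (V↔P), site 20 (V↔Q), site 21 (M↔L), site 22 (W↔S).
p = 9/23 = 0.391304.
d = −ln(1 − 0.391304) = −ln(0.608696) = 0.4964.

0.4964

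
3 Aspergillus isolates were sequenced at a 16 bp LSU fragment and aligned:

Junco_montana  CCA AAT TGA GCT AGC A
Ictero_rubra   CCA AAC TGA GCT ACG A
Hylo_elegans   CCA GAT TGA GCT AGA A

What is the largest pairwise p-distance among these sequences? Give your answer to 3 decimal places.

0.250

Pairwise Hamming distances:
  Junco_montana vs Ictero_rubra: 3
  Junco_montana vs Hylo_elegans: 2
  Ictero_rubra vs Hylo_elegans: 4
The largest is 4 mismatches, between Ictero_rubra and Hylo_elegans; p = 4/16 = 0.250.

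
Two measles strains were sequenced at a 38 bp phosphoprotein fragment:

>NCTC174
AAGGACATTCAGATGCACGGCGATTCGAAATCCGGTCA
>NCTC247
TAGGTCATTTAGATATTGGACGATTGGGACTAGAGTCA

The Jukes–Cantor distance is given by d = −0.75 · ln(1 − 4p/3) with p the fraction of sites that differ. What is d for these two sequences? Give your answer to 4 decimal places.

0.5068

The sequences differ at positions 1 (A/T), 5 (A/T), 10 (C/T), 15 (G/A), 16 (C/T), 17 (A/T), 18 (C/G), 20 (G/A), 26 (C/G), 28 (A/G), 30 (A/C), 32 (C/A), 33 (C/G), 34 (G/A).
p = 14/38 = 0.368421.
d = −0.75 · ln(1 − (4/3)·0.368421) = −0.75 · ln(0.508772) = −0.75 · (-0.675755) = 0.5068.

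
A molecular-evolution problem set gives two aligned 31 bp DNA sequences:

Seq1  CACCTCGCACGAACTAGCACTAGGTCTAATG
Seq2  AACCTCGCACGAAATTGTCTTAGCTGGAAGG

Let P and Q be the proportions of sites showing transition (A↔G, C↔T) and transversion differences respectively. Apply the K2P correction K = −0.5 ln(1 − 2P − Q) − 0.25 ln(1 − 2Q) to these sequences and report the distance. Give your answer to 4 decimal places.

Mismatches occur at site 1 (C/A, transversion), site 14 (C/A, transversion), site 16 (A/T, transversion), site 18 (C/T, transition), site 19 (A/C, transversion), site 20 (C/T, transition), site 24 (G/C, transversion), site 26 (C/G, transversion), site 27 (T/G, transversion), site 30 (T/G, transversion).
Of the 10 differences, 2 transitions and 8 transversions over 31 sites: P = 2/31 = 0.064516, Q = 8/31 = 0.258065.
d = −0.5·ln(0.612903) − 0.25·ln(0.483870) = −0.5·(-0.489549) − 0.25·(-0.725939) = 0.4263.

0.4263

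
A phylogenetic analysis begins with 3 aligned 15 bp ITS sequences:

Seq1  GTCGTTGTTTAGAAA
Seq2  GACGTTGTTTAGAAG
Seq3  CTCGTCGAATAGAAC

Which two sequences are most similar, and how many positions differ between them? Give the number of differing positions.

2

Pairwise Hamming distances:
  Seq1 vs Seq2: 2
  Seq1 vs Seq3: 5
  Seq2 vs Seq3: 6
The smallest is 2, between Seq1 and Seq2.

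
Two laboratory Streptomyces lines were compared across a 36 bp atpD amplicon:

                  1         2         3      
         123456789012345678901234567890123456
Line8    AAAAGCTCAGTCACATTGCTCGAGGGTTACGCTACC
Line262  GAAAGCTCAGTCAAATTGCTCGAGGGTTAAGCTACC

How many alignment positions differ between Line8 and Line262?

The sequences differ at positions 1 (A/G), 14 (C/A), 30 (C/A).
That gives 3 mismatches out of 36 aligned sites, so the Hamming distance is 3.

3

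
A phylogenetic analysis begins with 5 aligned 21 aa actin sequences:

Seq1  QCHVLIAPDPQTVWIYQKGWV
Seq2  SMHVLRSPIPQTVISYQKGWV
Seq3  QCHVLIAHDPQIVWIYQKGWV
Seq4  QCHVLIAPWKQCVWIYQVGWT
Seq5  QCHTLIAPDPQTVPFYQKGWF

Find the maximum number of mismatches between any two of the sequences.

Pairwise Hamming distances:
  Seq1 vs Seq2: 7
  Seq1 vs Seq3: 2
  Seq1 vs Seq4: 5
  Seq1 vs Seq5: 4
  Seq2 vs Seq3: 9
  Seq2 vs Seq4: 11
  Seq2 vs Seq5: 9
  Seq3 vs Seq4: 6
  Seq3 vs Seq5: 6
  Seq4 vs Seq5: 8
The largest is 11, between Seq2 and Seq4.

11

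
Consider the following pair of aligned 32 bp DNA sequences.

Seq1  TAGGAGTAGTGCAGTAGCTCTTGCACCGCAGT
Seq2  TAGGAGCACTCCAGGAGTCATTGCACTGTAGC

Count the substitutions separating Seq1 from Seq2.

Differing sites — 7:T/C; 9:G/C; 11:G/C; 15:T/G; 18:C/T; 19:T/C; 20:C/A; 27:C/T; 29:C/T; 32:T/C.
That gives 10 mismatches out of 32 aligned sites, so the Hamming distance is 10.

10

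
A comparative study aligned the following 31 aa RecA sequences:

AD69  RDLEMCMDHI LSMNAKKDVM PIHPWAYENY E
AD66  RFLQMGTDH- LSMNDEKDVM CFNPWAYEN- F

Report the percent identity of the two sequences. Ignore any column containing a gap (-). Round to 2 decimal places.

Excluding the 2 gap columns leaves 29 comparable sites.
Mismatches occur at site 2 (D/F), site 4 (E/Q), site 6 (C/G), site 7 (M/T), site 15 (A/D), site 16 (K/E), site 21 (P/C), site 22 (I/F), site 23 (H/N), site 31 (E/F).
19 of the 29 comparable sites match, so the percent identity is 19/29 × 100 = 65.52%.

65.52%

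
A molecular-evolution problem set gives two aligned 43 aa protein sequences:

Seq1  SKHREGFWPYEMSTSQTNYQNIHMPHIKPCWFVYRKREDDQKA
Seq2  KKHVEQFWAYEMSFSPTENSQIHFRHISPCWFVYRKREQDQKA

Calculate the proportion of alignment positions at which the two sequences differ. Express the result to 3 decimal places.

The sequences differ at positions 1 (S/K), 4 (R/V), 6 (G/Q), 9 (P/A), 14 (T/F), 16 (Q/P), 18 (N/E), 19 (Y/N), 20 (Q/S), 21 (N/Q), 24 (M/F), 25 (P/R), 28 (K/S), 39 (D/Q).
There are 14 differences over 43 sites, so p = 14/43 = 0.326.

0.326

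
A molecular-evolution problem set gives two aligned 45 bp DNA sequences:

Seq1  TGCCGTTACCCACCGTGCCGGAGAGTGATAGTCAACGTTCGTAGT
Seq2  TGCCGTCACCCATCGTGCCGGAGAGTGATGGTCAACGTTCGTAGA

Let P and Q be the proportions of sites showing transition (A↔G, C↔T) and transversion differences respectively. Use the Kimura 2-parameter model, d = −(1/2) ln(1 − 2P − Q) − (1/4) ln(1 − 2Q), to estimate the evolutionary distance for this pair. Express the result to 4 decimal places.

Differing sites — 7:T/C (Ti); 13:C/T (Ti); 30:A/G (Ti); 45:T/A (Tv).
Of the 4 differences, 3 transitions and 1 transversion over 45 sites: P = 3/45 = 0.066667, Q = 1/45 = 0.022222.
d = −0.5·ln(0.844444) − 0.25·ln(0.955556) = −0.5·(-0.169077) − 0.25·(-0.045462) = 0.0959.

0.0959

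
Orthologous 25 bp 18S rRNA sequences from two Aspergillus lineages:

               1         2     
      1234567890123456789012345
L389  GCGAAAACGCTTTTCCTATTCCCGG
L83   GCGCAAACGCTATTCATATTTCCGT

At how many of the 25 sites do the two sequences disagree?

5

The sequences differ at positions 4 (A/C), 12 (T/A), 16 (C/A), 21 (C/T), 25 (G/T).
That gives 5 mismatches out of 25 aligned sites, so the Hamming distance is 5.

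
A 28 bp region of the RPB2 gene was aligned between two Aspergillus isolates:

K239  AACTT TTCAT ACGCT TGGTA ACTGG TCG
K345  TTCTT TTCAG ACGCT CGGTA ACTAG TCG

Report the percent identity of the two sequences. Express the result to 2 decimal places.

The sequences differ at positions 1 (A/T), 2 (A/T), 10 (T/G), 16 (T/C), 24 (G/A).
23 of the 28 sites match, so the percent identity is 23/28 × 100 = 82.14%.

82.14%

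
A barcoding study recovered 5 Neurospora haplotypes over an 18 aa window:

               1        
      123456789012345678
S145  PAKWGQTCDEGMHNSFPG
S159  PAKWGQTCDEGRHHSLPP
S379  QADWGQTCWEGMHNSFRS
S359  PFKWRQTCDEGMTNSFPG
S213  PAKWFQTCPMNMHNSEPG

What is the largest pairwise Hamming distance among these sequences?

9

Pairwise Hamming distances:
  S145 vs S159: 4
  S145 vs S379: 5
  S145 vs S359: 3
  S145 vs S213: 5
  S159 vs S379: 8
  S159 vs S359: 7
  S159 vs S213: 8
  S379 vs S359: 8
  S379 vs S213: 9
  S359 vs S213: 7
The largest is 9, between S379 and S213.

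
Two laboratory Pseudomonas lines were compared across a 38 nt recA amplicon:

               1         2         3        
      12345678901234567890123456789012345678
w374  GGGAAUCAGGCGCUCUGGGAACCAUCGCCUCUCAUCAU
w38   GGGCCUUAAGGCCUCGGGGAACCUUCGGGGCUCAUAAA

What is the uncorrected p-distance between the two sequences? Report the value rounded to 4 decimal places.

Differing sites — 4:A/C; 5:A/C; 7:C/U; 9:G/A; 11:C/G; 12:G/C; 16:U/G; 24:A/U; 28:C/G; 29:C/G; 30:U/G; 36:C/A; 38:U/A.
There are 13 differences over 38 sites, so p = 13/38 = 0.3421.

0.3421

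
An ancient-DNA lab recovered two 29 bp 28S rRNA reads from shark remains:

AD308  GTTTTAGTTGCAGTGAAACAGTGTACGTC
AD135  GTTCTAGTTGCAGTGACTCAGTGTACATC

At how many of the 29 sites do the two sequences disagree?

Differing sites — 4:T/C; 17:A/C; 18:A/T; 27:G/A.
That gives 4 mismatches out of 29 aligned sites, so the Hamming distance is 4.

4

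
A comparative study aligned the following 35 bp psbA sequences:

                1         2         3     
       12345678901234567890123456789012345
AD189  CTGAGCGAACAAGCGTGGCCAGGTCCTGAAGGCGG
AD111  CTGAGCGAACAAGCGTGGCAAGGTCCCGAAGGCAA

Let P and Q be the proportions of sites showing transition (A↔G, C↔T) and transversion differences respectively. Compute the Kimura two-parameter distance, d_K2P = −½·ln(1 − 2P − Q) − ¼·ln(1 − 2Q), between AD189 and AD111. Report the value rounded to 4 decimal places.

0.1263

The sequences differ at positions 20 (C/A, transversion), 27 (T/C, transition), 34 (G/A, transition), 35 (G/A, transition).
Of the 4 differences, 3 transitions and 1 transversion over 35 sites: P = 3/35 = 0.085714, Q = 1/35 = 0.028571.
d = −0.5·ln(0.800001) − 0.25·ln(0.942858) = −0.5·(-0.223142) − 0.25·(-0.058840) = 0.1263.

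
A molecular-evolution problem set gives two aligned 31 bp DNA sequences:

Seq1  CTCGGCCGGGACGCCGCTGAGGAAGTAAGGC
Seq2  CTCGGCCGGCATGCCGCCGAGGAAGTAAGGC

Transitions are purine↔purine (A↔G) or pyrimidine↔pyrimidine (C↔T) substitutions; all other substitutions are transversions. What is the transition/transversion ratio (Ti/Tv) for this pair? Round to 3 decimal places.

Differing sites — 10:G/C (Tv); 12:C/T (Ti); 18:T/C (Ti).
Of the 3 differences, 2 transitions and 1 transversion, so Ti/Tv = 2/1 = 2.000.

2.000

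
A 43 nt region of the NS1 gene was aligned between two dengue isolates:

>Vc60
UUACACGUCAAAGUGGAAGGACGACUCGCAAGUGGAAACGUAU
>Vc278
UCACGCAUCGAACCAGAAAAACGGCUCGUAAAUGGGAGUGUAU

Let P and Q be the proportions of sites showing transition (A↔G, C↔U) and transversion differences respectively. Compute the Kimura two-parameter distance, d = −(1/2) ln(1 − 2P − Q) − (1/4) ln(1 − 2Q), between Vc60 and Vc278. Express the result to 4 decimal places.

The sequences differ at positions 2 (U/C, transition), 5 (A/G, transition), 7 (G/A, transition), 10 (A/G, transition), 13 (G/C, transversion), 14 (U/C, transition), 15 (G/A, transition), 19 (G/A, transition), 20 (G/A, transition), 24 (A/G, transition), 29 (C/U, transition), 32 (G/A, transition), 36 (A/G, transition), 38 (A/G, transition), 39 (C/U, transition).
Of the 15 differences, 14 transitions and 1 transversion over 43 sites: P = 14/43 = 0.325581, Q = 1/43 = 0.023256.
d = −0.5·ln(0.325582) − 0.25·ln(0.953488) = −0.5·(-1.122141) − 0.25·(-0.047628) = 0.5730.

0.5730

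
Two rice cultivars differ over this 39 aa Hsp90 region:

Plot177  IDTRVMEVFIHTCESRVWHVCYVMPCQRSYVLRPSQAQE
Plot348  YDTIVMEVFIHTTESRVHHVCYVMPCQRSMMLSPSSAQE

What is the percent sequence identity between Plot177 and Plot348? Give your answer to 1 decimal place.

79.5%

The sequences differ at positions 1 (I/Y), 4 (R/I), 13 (C/T), 18 (W/H), 30 (Y/M), 31 (V/M), 33 (R/S), 36 (Q/S).
31 of the 39 sites match, so the percent identity is 31/39 × 100 = 79.5%.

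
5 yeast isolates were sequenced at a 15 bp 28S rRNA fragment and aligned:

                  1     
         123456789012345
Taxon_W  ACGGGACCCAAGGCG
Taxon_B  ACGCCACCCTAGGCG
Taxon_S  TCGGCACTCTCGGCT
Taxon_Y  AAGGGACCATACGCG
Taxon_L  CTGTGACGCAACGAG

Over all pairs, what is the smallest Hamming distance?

3

Pairwise Hamming distances:
  Taxon_W vs Taxon_B: 3
  Taxon_W vs Taxon_S: 6
  Taxon_W vs Taxon_Y: 4
  Taxon_W vs Taxon_L: 6
  Taxon_B vs Taxon_S: 5
  Taxon_B vs Taxon_Y: 5
  Taxon_B vs Taxon_L: 8
  Taxon_S vs Taxon_Y: 8
  Taxon_S vs Taxon_L: 10
  Taxon_Y vs Taxon_L: 7
The smallest is 3, between Taxon_W and Taxon_B.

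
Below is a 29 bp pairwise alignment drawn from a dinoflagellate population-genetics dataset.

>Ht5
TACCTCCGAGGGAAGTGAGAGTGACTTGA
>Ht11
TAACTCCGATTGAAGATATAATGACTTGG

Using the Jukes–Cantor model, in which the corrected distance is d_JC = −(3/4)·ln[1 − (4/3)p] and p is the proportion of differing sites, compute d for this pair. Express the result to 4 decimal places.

0.3439

Differing sites — 3:C/A; 10:G/T; 11:G/T; 16:T/A; 17:G/T; 19:G/T; 21:G/A; 29:A/G.
p = 8/29 = 0.275862.
d = −0.75 · ln(1 − (4/3)·0.275862) = −0.75 · ln(0.632184) = −0.75 · (-0.458575) = 0.3439.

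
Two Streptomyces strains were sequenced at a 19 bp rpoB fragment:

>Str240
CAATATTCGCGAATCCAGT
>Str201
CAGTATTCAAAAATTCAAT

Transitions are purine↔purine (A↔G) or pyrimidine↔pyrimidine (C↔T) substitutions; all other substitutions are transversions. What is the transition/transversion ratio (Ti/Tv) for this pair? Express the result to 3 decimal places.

5.000

The sequences differ at positions 3 (A/G, transition), 9 (G/A, transition), 10 (C/A, transversion), 11 (G/A, transition), 15 (C/T, transition), 18 (G/A, transition).
Of the 6 differences, 5 transitions and 1 transversion, so Ti/Tv = 5/1 = 5.000.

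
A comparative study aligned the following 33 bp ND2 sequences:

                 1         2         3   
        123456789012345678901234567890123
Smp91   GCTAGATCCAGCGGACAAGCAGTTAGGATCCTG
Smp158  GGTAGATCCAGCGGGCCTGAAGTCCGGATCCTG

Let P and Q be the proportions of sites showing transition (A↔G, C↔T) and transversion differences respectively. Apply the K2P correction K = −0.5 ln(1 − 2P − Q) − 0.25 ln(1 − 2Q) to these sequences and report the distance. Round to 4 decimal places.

The sequences differ at positions 2 (C/G, transversion), 15 (A/G, transition), 17 (A/C, transversion), 18 (A/T, transversion), 20 (C/A, transversion), 24 (T/C, transition), 25 (A/C, transversion).
Of the 7 differences, 2 transitions and 5 transversions over 33 sites: P = 2/33 = 0.060606, Q = 5/33 = 0.151515.
d = −0.5·ln(0.727273) − 0.25·ln(0.696970) = −0.5·(-0.318453) − 0.25·(-0.361013) = 0.2495.

0.2495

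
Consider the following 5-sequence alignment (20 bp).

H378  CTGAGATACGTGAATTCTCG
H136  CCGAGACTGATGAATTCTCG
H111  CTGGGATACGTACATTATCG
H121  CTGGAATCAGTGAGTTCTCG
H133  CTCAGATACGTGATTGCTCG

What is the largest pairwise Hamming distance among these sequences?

Pairwise Hamming distances:
  H378 vs H136: 5
  H378 vs H111: 4
  H378 vs H121: 5
  H378 vs H133: 3
  H136 vs H111: 9
  H136 vs H121: 8
  H136 vs H133: 8
  H111 vs H121: 7
  H111 vs H133: 7
  H121 vs H133: 7
The largest is 9, between H136 and H111.

9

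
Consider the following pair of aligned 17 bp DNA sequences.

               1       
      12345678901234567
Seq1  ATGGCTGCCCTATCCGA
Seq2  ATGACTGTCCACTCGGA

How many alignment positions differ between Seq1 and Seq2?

5

Differing sites — 4:G/A; 8:C/T; 11:T/A; 12:A/C; 15:C/G.
That gives 5 mismatches out of 17 aligned sites, so the Hamming distance is 5.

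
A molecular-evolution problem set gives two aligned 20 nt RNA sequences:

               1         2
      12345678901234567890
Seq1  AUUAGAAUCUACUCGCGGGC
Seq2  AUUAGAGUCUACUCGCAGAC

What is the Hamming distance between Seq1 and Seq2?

Differing sites — 7:A/G; 17:G/A; 19:G/A.
That gives 3 mismatches out of 20 aligned sites, so the Hamming distance is 3.

3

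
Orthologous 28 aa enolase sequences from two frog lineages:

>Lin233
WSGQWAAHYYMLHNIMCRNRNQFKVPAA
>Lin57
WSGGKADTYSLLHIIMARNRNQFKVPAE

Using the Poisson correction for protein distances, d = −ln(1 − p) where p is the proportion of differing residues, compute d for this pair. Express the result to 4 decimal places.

Differing sites — 4:Q/G; 5:W/K; 7:A/D; 8:H/T; 10:Y/S; 11:M/L; 14:N/I; 17:C/A; 28:A/E.
p = 9/28 = 0.321429.
d = −ln(1 − 0.321429) = −ln(0.678571) = 0.3878.

0.3878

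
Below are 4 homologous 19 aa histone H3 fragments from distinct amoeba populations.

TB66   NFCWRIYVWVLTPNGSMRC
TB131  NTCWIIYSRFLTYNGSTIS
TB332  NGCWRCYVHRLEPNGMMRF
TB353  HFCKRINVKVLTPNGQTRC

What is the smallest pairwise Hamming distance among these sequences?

6

Pairwise Hamming distances:
  TB66 vs TB131: 9
  TB66 vs TB332: 7
  TB66 vs TB353: 6
  TB131 vs TB332: 12
  TB131 vs TB353: 12
  TB332 vs TB353: 11
The smallest is 6, between TB66 and TB353.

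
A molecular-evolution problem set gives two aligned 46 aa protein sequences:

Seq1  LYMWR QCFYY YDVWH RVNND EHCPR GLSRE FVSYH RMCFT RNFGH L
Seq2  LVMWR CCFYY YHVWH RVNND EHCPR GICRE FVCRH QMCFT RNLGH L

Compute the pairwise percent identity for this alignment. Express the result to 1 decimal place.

The sequences differ at positions 2 (Y/V), 6 (Q/C), 12 (D/H), 27 (L/I), 28 (S/C), 33 (S/C), 34 (Y/R), 36 (R/Q), 43 (F/L).
37 of the 46 sites match, so the percent identity is 37/46 × 100 = 80.4%.

80.4%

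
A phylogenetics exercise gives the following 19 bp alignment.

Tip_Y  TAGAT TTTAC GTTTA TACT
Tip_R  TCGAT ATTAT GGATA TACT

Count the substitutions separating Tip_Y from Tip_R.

5

The sequences differ at positions 2 (A/C), 6 (T/A), 10 (C/T), 12 (T/G), 13 (T/A).
That gives 5 mismatches out of 19 aligned sites, so the Hamming distance is 5.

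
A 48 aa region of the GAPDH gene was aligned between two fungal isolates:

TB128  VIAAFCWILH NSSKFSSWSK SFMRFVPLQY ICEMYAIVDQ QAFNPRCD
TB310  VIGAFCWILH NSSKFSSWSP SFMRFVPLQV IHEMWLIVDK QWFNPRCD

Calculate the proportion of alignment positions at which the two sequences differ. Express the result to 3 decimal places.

Mismatches occur at site 3 (A↔G), site 20 (K↔P), site 30 (Y↔V), site 32 (C↔H), site 35 (Y↔W), site 36 (A↔L), site 40 (Q↔K), site 42 (A↔W).
There are 8 differences over 48 sites, so p = 8/48 = 0.167.

0.167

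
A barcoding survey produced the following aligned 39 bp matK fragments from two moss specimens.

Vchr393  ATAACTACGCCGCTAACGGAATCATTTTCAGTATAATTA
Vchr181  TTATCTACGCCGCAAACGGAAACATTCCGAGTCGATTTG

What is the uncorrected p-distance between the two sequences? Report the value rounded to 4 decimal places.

Differing sites — 1:A/T; 4:A/T; 14:T/A; 22:T/A; 27:T/C; 28:T/C; 29:C/G; 33:A/C; 34:T/G; 36:A/T; 39:A/G.
There are 11 differences over 39 sites, so p = 11/39 = 0.2821.

0.2821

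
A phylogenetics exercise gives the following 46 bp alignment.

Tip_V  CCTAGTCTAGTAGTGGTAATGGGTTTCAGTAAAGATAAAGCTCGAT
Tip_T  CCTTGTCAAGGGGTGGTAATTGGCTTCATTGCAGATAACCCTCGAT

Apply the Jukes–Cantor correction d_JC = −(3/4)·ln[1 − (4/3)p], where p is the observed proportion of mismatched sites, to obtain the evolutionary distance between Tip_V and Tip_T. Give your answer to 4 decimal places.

The sequences differ at positions 4 (A/T), 8 (T/A), 11 (T/G), 12 (A/G), 21 (G/T), 24 (T/C), 29 (G/T), 31 (A/G), 32 (A/C), 39 (A/C), 40 (G/C).
p = 11/46 = 0.239130.
d = −0.75 · ln(1 − (4/3)·0.239130) = −0.75 · ln(0.681160) = −0.75 · (-0.383958) = 0.2880.

0.2880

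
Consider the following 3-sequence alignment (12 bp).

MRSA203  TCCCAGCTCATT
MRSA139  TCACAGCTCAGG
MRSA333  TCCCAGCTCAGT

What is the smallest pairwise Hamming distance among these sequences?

1

Pairwise Hamming distances:
  MRSA203 vs MRSA139: 3
  MRSA203 vs MRSA333: 1
  MRSA139 vs MRSA333: 2
The smallest is 1, between MRSA203 and MRSA333.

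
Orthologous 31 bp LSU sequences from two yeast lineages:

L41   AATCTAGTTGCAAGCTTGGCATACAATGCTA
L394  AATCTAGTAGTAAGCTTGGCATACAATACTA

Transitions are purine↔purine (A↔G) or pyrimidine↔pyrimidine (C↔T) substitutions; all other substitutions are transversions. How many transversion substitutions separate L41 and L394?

Mismatches occur at site 9 (T↔A, transversion), site 11 (C↔T, transition), site 28 (G↔A, transition).
Of the 3 differences, 2 transitions and 1 transversion, so the answer is 1.

1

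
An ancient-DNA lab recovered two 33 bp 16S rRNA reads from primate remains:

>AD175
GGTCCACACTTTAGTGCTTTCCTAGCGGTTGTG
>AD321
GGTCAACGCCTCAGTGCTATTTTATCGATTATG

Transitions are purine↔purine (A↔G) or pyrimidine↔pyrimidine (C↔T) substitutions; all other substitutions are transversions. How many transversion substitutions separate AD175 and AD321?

Mismatches occur at site 5 (C/A, transversion), site 8 (A/G, transition), site 10 (T/C, transition), site 12 (T/C, transition), site 19 (T/A, transversion), site 21 (C/T, transition), site 22 (C/T, transition), site 25 (G/T, transversion), site 28 (G/A, transition), site 31 (G/A, transition).
Of the 10 differences, 7 transitions and 3 transversions, so the answer is 3.

3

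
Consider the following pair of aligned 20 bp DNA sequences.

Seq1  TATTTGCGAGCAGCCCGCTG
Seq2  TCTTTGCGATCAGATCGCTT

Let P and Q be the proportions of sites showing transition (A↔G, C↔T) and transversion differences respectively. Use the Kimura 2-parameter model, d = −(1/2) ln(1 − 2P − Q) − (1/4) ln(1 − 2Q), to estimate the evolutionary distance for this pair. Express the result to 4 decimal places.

0.3060

Mismatches occur at site 2 (A/C, transversion), site 10 (G/T, transversion), site 14 (C/A, transversion), site 15 (C/T, transition), site 20 (G/T, transversion).
Of the 5 differences, 1 transition and 4 transversions over 20 sites: P = 1/20 = 0.050000, Q = 4/20 = 0.200000.
d = −0.5·ln(0.700000) − 0.25·ln(0.600000) = −0.5·(-0.356675) − 0.25·(-0.510826) = 0.3060.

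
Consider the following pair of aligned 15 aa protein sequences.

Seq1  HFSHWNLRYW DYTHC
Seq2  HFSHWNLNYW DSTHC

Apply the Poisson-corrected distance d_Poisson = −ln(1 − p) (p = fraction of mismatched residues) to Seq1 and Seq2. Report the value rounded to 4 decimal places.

0.1431

Differing sites — 8:R/N; 12:Y/S.
p = 2/15 = 0.133333.
d = −ln(1 − 0.133333) = −ln(0.866667) = 0.1431.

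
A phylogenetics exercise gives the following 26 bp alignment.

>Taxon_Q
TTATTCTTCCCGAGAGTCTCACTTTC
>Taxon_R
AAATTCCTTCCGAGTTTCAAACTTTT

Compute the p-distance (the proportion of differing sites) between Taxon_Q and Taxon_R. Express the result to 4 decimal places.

0.3462

Mismatches occur at site 1 (T↔A), site 2 (T↔A), site 7 (T↔C), site 9 (C↔T), site 15 (A↔T), site 16 (G↔T), site 19 (T↔A), site 20 (C↔A), site 26 (C↔T).
There are 9 differences over 26 sites, so p = 9/26 = 0.3462.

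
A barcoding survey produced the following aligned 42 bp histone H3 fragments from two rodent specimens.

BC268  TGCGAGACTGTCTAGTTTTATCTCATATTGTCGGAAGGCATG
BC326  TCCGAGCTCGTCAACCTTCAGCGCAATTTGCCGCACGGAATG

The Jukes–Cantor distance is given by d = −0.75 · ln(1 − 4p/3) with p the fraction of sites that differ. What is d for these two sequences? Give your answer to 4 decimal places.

0.5319

Differing sites — 2:G/C; 7:A/C; 8:C/T; 9:T/C; 13:T/A; 15:G/C; 16:T/C; 19:T/C; 21:T/G; 23:T/G; 26:T/A; 27:A/T; 31:T/C; 34:G/C; 36:A/C; 39:C/A.
p = 16/42 = 0.380952.
d = −0.75 · ln(1 − (4/3)·0.380952) = −0.75 · ln(0.492064) = −0.75 · (-0.709146) = 0.5319.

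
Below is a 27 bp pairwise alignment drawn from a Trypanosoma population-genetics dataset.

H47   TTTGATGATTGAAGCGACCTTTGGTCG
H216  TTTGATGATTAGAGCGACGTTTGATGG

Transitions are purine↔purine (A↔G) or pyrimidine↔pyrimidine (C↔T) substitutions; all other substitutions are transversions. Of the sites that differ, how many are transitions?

Differing sites — 11:G/A (Ti); 12:A/G (Ti); 19:C/G (Tv); 24:G/A (Ti); 26:C/G (Tv).
Of the 5 differences, 3 transitions and 2 transversions, so the answer is 3.

3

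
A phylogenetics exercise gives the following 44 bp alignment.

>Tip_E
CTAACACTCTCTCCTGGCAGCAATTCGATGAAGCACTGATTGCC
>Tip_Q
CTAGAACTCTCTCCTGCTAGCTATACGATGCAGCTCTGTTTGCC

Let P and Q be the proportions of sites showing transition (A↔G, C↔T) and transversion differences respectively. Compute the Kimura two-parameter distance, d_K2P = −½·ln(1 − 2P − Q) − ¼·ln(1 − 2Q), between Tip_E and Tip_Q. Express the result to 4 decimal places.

0.2396

Differing sites — 4:A/G (Ti); 5:C/A (Tv); 17:G/C (Tv); 18:C/T (Ti); 22:A/T (Tv); 25:T/A (Tv); 31:A/C (Tv); 35:A/T (Tv); 39:A/T (Tv).
Of the 9 differences, 2 transitions and 7 transversions over 44 sites: P = 2/44 = 0.045455, Q = 7/44 = 0.159091.
d = −0.5·ln(0.749999) − 0.25·ln(0.681818) = −0.5·(-0.287683) − 0.25·(-0.382993) = 0.2396.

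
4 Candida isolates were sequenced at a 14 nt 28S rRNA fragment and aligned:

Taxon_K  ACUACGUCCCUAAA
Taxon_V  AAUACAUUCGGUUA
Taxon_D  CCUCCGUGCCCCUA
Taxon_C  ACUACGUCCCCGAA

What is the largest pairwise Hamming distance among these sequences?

8

Pairwise Hamming distances:
  Taxon_K vs Taxon_V: 7
  Taxon_K vs Taxon_D: 6
  Taxon_K vs Taxon_C: 2
  Taxon_V vs Taxon_D: 8
  Taxon_V vs Taxon_C: 7
  Taxon_D vs Taxon_C: 5
The largest is 8, between Taxon_V and Taxon_D.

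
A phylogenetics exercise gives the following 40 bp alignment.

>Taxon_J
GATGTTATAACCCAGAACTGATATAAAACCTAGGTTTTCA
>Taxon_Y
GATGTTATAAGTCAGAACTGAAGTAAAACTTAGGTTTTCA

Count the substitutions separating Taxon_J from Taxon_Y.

5

Differing sites — 11:C/G; 12:C/T; 22:T/A; 23:A/G; 30:C/T.
That gives 5 mismatches out of 40 aligned sites, so the Hamming distance is 5.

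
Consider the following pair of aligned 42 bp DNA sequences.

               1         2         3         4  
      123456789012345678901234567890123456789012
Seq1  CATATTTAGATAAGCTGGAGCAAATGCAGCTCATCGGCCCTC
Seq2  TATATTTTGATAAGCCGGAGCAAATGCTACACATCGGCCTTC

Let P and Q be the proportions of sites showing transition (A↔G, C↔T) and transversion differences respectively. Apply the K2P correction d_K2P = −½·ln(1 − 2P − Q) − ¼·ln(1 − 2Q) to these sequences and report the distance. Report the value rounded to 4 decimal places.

Differing sites — 1:C/T (Ti); 8:A/T (Tv); 16:T/C (Ti); 28:A/T (Tv); 29:G/A (Ti); 31:T/A (Tv); 40:C/T (Ti).
Of the 7 differences, 4 transitions and 3 transversions over 42 sites: P = 4/42 = 0.095238, Q = 3/42 = 0.071429.
d = −0.5·ln(0.738095) − 0.25·ln(0.857142) = −0.5·(-0.303683) − 0.25·(-0.154152) = 0.1904.

0.1904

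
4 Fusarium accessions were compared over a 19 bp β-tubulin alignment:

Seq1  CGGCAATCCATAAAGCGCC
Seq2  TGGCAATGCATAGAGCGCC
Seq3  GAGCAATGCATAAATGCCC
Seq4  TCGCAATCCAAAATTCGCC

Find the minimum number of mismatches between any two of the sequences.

3

Pairwise Hamming distances:
  Seq1 vs Seq2: 3
  Seq1 vs Seq3: 6
  Seq1 vs Seq4: 5
  Seq2 vs Seq3: 6
  Seq2 vs Seq4: 6
  Seq3 vs Seq4: 7
The smallest is 3, between Seq1 and Seq2.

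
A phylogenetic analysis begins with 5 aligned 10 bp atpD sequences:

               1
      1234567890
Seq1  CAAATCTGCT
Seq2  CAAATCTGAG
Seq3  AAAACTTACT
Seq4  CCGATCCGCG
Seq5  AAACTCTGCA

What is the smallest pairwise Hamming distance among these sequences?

Pairwise Hamming distances:
  Seq1 vs Seq2: 2
  Seq1 vs Seq3: 4
  Seq1 vs Seq4: 4
  Seq1 vs Seq5: 3
  Seq2 vs Seq3: 6
  Seq2 vs Seq4: 4
  Seq2 vs Seq5: 4
  Seq3 vs Seq4: 8
  Seq3 vs Seq5: 5
  Seq4 vs Seq5: 6
The smallest is 2, between Seq1 and Seq2.

2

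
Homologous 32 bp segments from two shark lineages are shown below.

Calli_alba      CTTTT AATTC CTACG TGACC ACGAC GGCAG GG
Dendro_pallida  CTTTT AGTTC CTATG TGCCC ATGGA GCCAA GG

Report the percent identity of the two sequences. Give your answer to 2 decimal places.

75.00%

The sequences differ at positions 7 (A/G), 14 (C/T), 18 (A/C), 22 (C/T), 24 (A/G), 25 (C/A), 27 (G/C), 30 (G/A).
24 of the 32 sites match, so the percent identity is 24/32 × 100 = 75.00%.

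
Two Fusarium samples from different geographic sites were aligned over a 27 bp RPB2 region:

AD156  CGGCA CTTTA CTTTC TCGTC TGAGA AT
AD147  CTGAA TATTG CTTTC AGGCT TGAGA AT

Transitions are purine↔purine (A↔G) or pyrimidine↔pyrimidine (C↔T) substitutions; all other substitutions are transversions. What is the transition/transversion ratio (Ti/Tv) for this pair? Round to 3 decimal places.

Mismatches occur at site 2 (G/T, transversion), site 4 (C/A, transversion), site 6 (C/T, transition), site 7 (T/A, transversion), site 10 (A/G, transition), site 16 (T/A, transversion), site 17 (C/G, transversion), site 19 (T/C, transition), site 20 (C/T, transition).
Of the 9 differences, 4 transitions and 5 transversions, so Ti/Tv = 4/5 = 0.800.

0.800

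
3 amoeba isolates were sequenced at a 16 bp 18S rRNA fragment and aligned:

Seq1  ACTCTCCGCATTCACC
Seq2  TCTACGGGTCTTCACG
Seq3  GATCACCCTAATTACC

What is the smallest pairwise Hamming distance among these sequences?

7

Pairwise Hamming distances:
  Seq1 vs Seq2: 8
  Seq1 vs Seq3: 7
  Seq2 vs Seq3: 11
The smallest is 7, between Seq1 and Seq3.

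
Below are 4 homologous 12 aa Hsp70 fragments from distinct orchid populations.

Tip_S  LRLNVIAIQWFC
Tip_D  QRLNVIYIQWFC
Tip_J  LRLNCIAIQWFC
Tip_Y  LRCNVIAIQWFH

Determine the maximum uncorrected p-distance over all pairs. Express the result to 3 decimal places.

Pairwise Hamming distances:
  Tip_S vs Tip_D: 2
  Tip_S vs Tip_J: 1
  Tip_S vs Tip_Y: 2
  Tip_D vs Tip_J: 3
  Tip_D vs Tip_Y: 4
  Tip_J vs Tip_Y: 3
The largest is 4 mismatches, between Tip_D and Tip_Y; p = 4/12 = 0.333.

0.333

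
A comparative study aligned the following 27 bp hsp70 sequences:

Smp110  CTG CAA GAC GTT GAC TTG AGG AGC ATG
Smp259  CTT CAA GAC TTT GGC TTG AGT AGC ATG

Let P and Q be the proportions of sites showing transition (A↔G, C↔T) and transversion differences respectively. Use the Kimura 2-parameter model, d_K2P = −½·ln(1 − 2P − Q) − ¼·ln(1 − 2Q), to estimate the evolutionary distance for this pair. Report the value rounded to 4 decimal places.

0.1652

The sequences differ at positions 3 (G/T, transversion), 10 (G/T, transversion), 14 (A/G, transition), 21 (G/T, transversion).
Of the 4 differences, 1 transition and 3 transversions over 27 sites: P = 1/27 = 0.037037, Q = 3/27 = 0.111111.
d = −0.5·ln(0.814815) − 0.25·ln(0.777778) = −0.5·(-0.204794) − 0.25·(-0.251314) = 0.1652.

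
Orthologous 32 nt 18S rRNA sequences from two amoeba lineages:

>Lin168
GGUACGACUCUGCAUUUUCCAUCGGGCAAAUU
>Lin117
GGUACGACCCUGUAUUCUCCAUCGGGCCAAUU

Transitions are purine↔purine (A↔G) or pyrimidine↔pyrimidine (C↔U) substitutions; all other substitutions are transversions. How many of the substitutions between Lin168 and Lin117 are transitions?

3

The sequences differ at positions 9 (U/C, transition), 13 (C/U, transition), 17 (U/C, transition), 28 (A/C, transversion).
Of the 4 differences, 3 transitions and 1 transversion, so the answer is 3.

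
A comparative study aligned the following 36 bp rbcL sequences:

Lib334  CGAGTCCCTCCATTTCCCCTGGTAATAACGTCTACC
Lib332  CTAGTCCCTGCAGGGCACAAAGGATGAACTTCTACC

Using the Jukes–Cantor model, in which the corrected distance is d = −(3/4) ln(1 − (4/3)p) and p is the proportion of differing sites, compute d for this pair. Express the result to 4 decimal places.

Differing sites — 2:G/T; 10:C/G; 13:T/G; 14:T/G; 15:T/G; 17:C/A; 19:C/A; 20:T/A; 21:G/A; 23:T/G; 25:A/T; 26:T/G; 30:G/T.
p = 13/36 = 0.361111.
d = −0.75 · ln(1 − (4/3)·0.361111) = −0.75 · ln(0.518519) = −0.75 · (-0.656779) = 0.4926.

0.4926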